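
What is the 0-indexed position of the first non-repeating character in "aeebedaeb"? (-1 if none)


Input: aeebedaeb
Character frequencies:
  'a': 2
  'b': 2
  'd': 1
  'e': 4
Scanning left to right for freq == 1:
  Position 0 ('a'): freq=2, skip
  Position 1 ('e'): freq=4, skip
  Position 2 ('e'): freq=4, skip
  Position 3 ('b'): freq=2, skip
  Position 4 ('e'): freq=4, skip
  Position 5 ('d'): unique! => answer = 5

5


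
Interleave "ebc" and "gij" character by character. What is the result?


Interleaving "ebc" and "gij":
  Position 0: 'e' from first, 'g' from second => "eg"
  Position 1: 'b' from first, 'i' from second => "bi"
  Position 2: 'c' from first, 'j' from second => "cj"
Result: egbicj

egbicj


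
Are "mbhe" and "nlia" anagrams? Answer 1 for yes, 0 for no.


Strings: "mbhe", "nlia"
Sorted first:  behm
Sorted second: ailn
Differ at position 0: 'b' vs 'a' => not anagrams

0


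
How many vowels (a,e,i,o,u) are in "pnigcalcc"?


Input: pnigcalcc
Checking each character:
  'p' at position 0: consonant
  'n' at position 1: consonant
  'i' at position 2: vowel (running total: 1)
  'g' at position 3: consonant
  'c' at position 4: consonant
  'a' at position 5: vowel (running total: 2)
  'l' at position 6: consonant
  'c' at position 7: consonant
  'c' at position 8: consonant
Total vowels: 2

2


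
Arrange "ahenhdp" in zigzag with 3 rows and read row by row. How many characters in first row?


Zigzag "ahenhdp" into 3 rows:
Placing characters:
  'a' => row 0
  'h' => row 1
  'e' => row 2
  'n' => row 1
  'h' => row 0
  'd' => row 1
  'p' => row 2
Rows:
  Row 0: "ah"
  Row 1: "hnd"
  Row 2: "ep"
First row length: 2

2


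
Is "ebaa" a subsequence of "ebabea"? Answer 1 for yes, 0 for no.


Check if "ebaa" is a subsequence of "ebabea"
Greedy scan:
  Position 0 ('e'): matches sub[0] = 'e'
  Position 1 ('b'): matches sub[1] = 'b'
  Position 2 ('a'): matches sub[2] = 'a'
  Position 3 ('b'): no match needed
  Position 4 ('e'): no match needed
  Position 5 ('a'): matches sub[3] = 'a'
All 4 characters matched => is a subsequence

1


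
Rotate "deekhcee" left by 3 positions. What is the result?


Input: "deekhcee", rotate left by 3
First 3 characters: "dee"
Remaining characters: "khcee"
Concatenate remaining + first: "khcee" + "dee" = "khceedee"

khceedee


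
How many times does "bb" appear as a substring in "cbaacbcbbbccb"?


Searching for "bb" in "cbaacbcbbbccb"
Scanning each position:
  Position 0: "cb" => no
  Position 1: "ba" => no
  Position 2: "aa" => no
  Position 3: "ac" => no
  Position 4: "cb" => no
  Position 5: "bc" => no
  Position 6: "cb" => no
  Position 7: "bb" => MATCH
  Position 8: "bb" => MATCH
  Position 9: "bc" => no
  Position 10: "cc" => no
  Position 11: "cb" => no
Total occurrences: 2

2


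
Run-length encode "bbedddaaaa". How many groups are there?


Input: bbedddaaaa
Scanning for consecutive runs:
  Group 1: 'b' x 2 (positions 0-1)
  Group 2: 'e' x 1 (positions 2-2)
  Group 3: 'd' x 3 (positions 3-5)
  Group 4: 'a' x 4 (positions 6-9)
Total groups: 4

4


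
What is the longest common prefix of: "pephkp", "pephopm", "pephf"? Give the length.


Words: pephkp, pephopm, pephf
  Position 0: all 'p' => match
  Position 1: all 'e' => match
  Position 2: all 'p' => match
  Position 3: all 'h' => match
  Position 4: ('k', 'o', 'f') => mismatch, stop
LCP = "peph" (length 4)

4


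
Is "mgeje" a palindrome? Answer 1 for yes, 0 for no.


Input: mgeje
Reversed: ejegm
  Compare pos 0 ('m') with pos 4 ('e'): MISMATCH
  Compare pos 1 ('g') with pos 3 ('j'): MISMATCH
Result: not a palindrome

0


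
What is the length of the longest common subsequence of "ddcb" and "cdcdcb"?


LCS of "ddcb" and "cdcdcb"
DP table:
           c    d    c    d    c    b
      0    0    0    0    0    0    0
  d   0    0    1    1    1    1    1
  d   0    0    1    1    2    2    2
  c   0    1    1    2    2    3    3
  b   0    1    1    2    2    3    4
LCS length = dp[4][6] = 4

4


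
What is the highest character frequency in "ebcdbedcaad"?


Input: ebcdbedcaad
Character counts:
  'a': 2
  'b': 2
  'c': 2
  'd': 3
  'e': 2
Maximum frequency: 3

3


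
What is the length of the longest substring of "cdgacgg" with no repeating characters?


Input: "cdgacgg"
Sliding window (track last position of each char):
  Position 0 ('c'): window [0,0] length 1 -- new best
  Position 1 ('d'): window [0,1] length 2 -- new best
  Position 2 ('g'): window [0,2] length 3 -- new best
  Position 3 ('a'): window [0,3] length 4 -- new best
  Position 4 ('c'): repeat (last at 0), move window start to 1
  Position 4 ('c'): window [1,4] length 4
  Position 5 ('g'): repeat (last at 2), move window start to 3
  Position 5 ('g'): window [3,5] length 3
  Position 6 ('g'): repeat (last at 5), move window start to 6
  Position 6 ('g'): window [6,6] length 1
Longest substring with no repeats: "cdga" with length 4

4


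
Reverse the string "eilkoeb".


Input: eilkoeb
Reading characters right to left:
  Position 6: 'b'
  Position 5: 'e'
  Position 4: 'o'
  Position 3: 'k'
  Position 2: 'l'
  Position 1: 'i'
  Position 0: 'e'
Reversed: beoklie

beoklie


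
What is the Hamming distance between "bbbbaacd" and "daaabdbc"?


Comparing "bbbbaacd" and "daaabdbc" position by position:
  Position 0: 'b' vs 'd' => differ
  Position 1: 'b' vs 'a' => differ
  Position 2: 'b' vs 'a' => differ
  Position 3: 'b' vs 'a' => differ
  Position 4: 'a' vs 'b' => differ
  Position 5: 'a' vs 'd' => differ
  Position 6: 'c' vs 'b' => differ
  Position 7: 'd' vs 'c' => differ
Total differences (Hamming distance): 8

8


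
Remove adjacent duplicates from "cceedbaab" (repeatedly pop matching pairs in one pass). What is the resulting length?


Input: cceedbaab
Stack-based adjacent duplicate removal:
  Read 'c': push. Stack: c
  Read 'c': matches stack top 'c' => pop. Stack: (empty)
  Read 'e': push. Stack: e
  Read 'e': matches stack top 'e' => pop. Stack: (empty)
  Read 'd': push. Stack: d
  Read 'b': push. Stack: db
  Read 'a': push. Stack: dba
  Read 'a': matches stack top 'a' => pop. Stack: db
  Read 'b': matches stack top 'b' => pop. Stack: d
Final stack: "d" (length 1)

1


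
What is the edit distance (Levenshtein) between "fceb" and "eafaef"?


Computing edit distance: "fceb" -> "eafaef"
DP table:
           e    a    f    a    e    f
      0    1    2    3    4    5    6
  f   1    1    2    2    3    4    5
  c   2    2    2    3    3    4    5
  e   3    2    3    3    4    3    4
  b   4    3    3    4    4    4    4
Edit distance = dp[4][6] = 4

4


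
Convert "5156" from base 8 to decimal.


Input: "5156" in base 8
Positional expansion:
  Digit '5' (value 5) x 8^3 = 2560
  Digit '1' (value 1) x 8^2 = 64
  Digit '5' (value 5) x 8^1 = 40
  Digit '6' (value 6) x 8^0 = 6
Sum = 2670

2670


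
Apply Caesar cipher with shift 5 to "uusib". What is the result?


Caesar cipher: shift "uusib" by 5
  'u' (pos 20) + 5 = pos 25 = 'z'
  'u' (pos 20) + 5 = pos 25 = 'z'
  's' (pos 18) + 5 = pos 23 = 'x'
  'i' (pos 8) + 5 = pos 13 = 'n'
  'b' (pos 1) + 5 = pos 6 = 'g'
Result: zzxng

zzxng


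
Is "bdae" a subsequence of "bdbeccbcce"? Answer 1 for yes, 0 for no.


Check if "bdae" is a subsequence of "bdbeccbcce"
Greedy scan:
  Position 0 ('b'): matches sub[0] = 'b'
  Position 1 ('d'): matches sub[1] = 'd'
  Position 2 ('b'): no match needed
  Position 3 ('e'): no match needed
  Position 4 ('c'): no match needed
  Position 5 ('c'): no match needed
  Position 6 ('b'): no match needed
  Position 7 ('c'): no match needed
  Position 8 ('c'): no match needed
  Position 9 ('e'): no match needed
Only matched 2/4 characters => not a subsequence

0


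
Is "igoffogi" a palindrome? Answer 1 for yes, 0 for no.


Input: igoffogi
Reversed: igoffogi
  Compare pos 0 ('i') with pos 7 ('i'): match
  Compare pos 1 ('g') with pos 6 ('g'): match
  Compare pos 2 ('o') with pos 5 ('o'): match
  Compare pos 3 ('f') with pos 4 ('f'): match
Result: palindrome

1


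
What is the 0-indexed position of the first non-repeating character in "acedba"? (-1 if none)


Input: acedba
Character frequencies:
  'a': 2
  'b': 1
  'c': 1
  'd': 1
  'e': 1
Scanning left to right for freq == 1:
  Position 0 ('a'): freq=2, skip
  Position 1 ('c'): unique! => answer = 1

1


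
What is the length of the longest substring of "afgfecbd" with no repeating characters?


Input: "afgfecbd"
Sliding window (track last position of each char):
  Position 0 ('a'): window [0,0] length 1 -- new best
  Position 1 ('f'): window [0,1] length 2 -- new best
  Position 2 ('g'): window [0,2] length 3 -- new best
  Position 3 ('f'): repeat (last at 1), move window start to 2
  Position 3 ('f'): window [2,3] length 2
  Position 4 ('e'): window [2,4] length 3
  Position 5 ('c'): window [2,5] length 4 -- new best
  Position 6 ('b'): window [2,6] length 5 -- new best
  Position 7 ('d'): window [2,7] length 6 -- new best
Longest substring with no repeats: "gfecbd" with length 6

6


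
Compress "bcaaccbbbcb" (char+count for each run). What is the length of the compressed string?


Input: bcaaccbbbcb
Runs:
  'b' x 1 => "b1"
  'c' x 1 => "c1"
  'a' x 2 => "a2"
  'c' x 2 => "c2"
  'b' x 3 => "b3"
  'c' x 1 => "c1"
  'b' x 1 => "b1"
Compressed: "b1c1a2c2b3c1b1"
Compressed length: 14

14


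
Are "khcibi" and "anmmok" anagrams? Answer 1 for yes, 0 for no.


Strings: "khcibi", "anmmok"
Sorted first:  bchiik
Sorted second: akmmno
Differ at position 0: 'b' vs 'a' => not anagrams

0


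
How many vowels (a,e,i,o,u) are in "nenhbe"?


Input: nenhbe
Checking each character:
  'n' at position 0: consonant
  'e' at position 1: vowel (running total: 1)
  'n' at position 2: consonant
  'h' at position 3: consonant
  'b' at position 4: consonant
  'e' at position 5: vowel (running total: 2)
Total vowels: 2

2


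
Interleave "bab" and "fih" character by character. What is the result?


Interleaving "bab" and "fih":
  Position 0: 'b' from first, 'f' from second => "bf"
  Position 1: 'a' from first, 'i' from second => "ai"
  Position 2: 'b' from first, 'h' from second => "bh"
Result: bfaibh

bfaibh


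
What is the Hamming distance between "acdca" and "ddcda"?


Comparing "acdca" and "ddcda" position by position:
  Position 0: 'a' vs 'd' => differ
  Position 1: 'c' vs 'd' => differ
  Position 2: 'd' vs 'c' => differ
  Position 3: 'c' vs 'd' => differ
  Position 4: 'a' vs 'a' => same
Total differences (Hamming distance): 4

4


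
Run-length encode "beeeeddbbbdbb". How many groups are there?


Input: beeeeddbbbdbb
Scanning for consecutive runs:
  Group 1: 'b' x 1 (positions 0-0)
  Group 2: 'e' x 4 (positions 1-4)
  Group 3: 'd' x 2 (positions 5-6)
  Group 4: 'b' x 3 (positions 7-9)
  Group 5: 'd' x 1 (positions 10-10)
  Group 6: 'b' x 2 (positions 11-12)
Total groups: 6

6


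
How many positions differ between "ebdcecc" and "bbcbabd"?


Comparing "ebdcecc" and "bbcbabd" position by position:
  Position 0: 'e' vs 'b' => DIFFER
  Position 1: 'b' vs 'b' => same
  Position 2: 'd' vs 'c' => DIFFER
  Position 3: 'c' vs 'b' => DIFFER
  Position 4: 'e' vs 'a' => DIFFER
  Position 5: 'c' vs 'b' => DIFFER
  Position 6: 'c' vs 'd' => DIFFER
Positions that differ: 6

6


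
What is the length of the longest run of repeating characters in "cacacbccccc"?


Input: "cacacbccccc"
Scanning for longest run:
  Position 1 ('a'): new char, reset run to 1
  Position 2 ('c'): new char, reset run to 1
  Position 3 ('a'): new char, reset run to 1
  Position 4 ('c'): new char, reset run to 1
  Position 5 ('b'): new char, reset run to 1
  Position 6 ('c'): new char, reset run to 1
  Position 7 ('c'): continues run of 'c', length=2
  Position 8 ('c'): continues run of 'c', length=3
  Position 9 ('c'): continues run of 'c', length=4
  Position 10 ('c'): continues run of 'c', length=5
Longest run: 'c' with length 5

5


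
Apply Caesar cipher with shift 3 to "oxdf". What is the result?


Caesar cipher: shift "oxdf" by 3
  'o' (pos 14) + 3 = pos 17 = 'r'
  'x' (pos 23) + 3 = pos 0 = 'a'
  'd' (pos 3) + 3 = pos 6 = 'g'
  'f' (pos 5) + 3 = pos 8 = 'i'
Result: ragi

ragi


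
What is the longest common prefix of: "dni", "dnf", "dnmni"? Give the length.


Words: dni, dnf, dnmni
  Position 0: all 'd' => match
  Position 1: all 'n' => match
  Position 2: ('i', 'f', 'm') => mismatch, stop
LCP = "dn" (length 2)

2


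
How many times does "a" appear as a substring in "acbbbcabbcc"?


Searching for "a" in "acbbbcabbcc"
Scanning each position:
  Position 0: "a" => MATCH
  Position 1: "c" => no
  Position 2: "b" => no
  Position 3: "b" => no
  Position 4: "b" => no
  Position 5: "c" => no
  Position 6: "a" => MATCH
  Position 7: "b" => no
  Position 8: "b" => no
  Position 9: "c" => no
  Position 10: "c" => no
Total occurrences: 2

2


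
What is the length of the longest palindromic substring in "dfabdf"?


Input: "dfabdf"
Checking substrings for palindromes:
  No multi-char palindromic substrings found
Longest palindromic substring: "d" with length 1

1


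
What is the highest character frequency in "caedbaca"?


Input: caedbaca
Character counts:
  'a': 3
  'b': 1
  'c': 2
  'd': 1
  'e': 1
Maximum frequency: 3

3


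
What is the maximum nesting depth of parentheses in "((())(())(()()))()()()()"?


Input: "((())(())(()()))()()()()"
Tracking depth:
  Position 0 '(': depth becomes 1
  Position 1 '(': depth becomes 2
  Position 2 '(': depth becomes 3
  Position 3 ')': depth becomes 2
  Position 4 ')': depth becomes 1
  Position 5 '(': depth becomes 2
  Position 6 '(': depth becomes 3
  Position 7 ')': depth becomes 2
  Position 8 ')': depth becomes 1
  Position 9 '(': depth becomes 2
  Position 10 '(': depth becomes 3
  Position 11 ')': depth becomes 2
  Position 12 '(': depth becomes 3
  Position 13 ')': depth becomes 2
  Position 14 ')': depth becomes 1
  Position 15 ')': depth becomes 0
  Position 16 '(': depth becomes 1
  Position 17 ')': depth becomes 0
  Position 18 '(': depth becomes 1
  Position 19 ')': depth becomes 0
  Position 20 '(': depth becomes 1
  Position 21 ')': depth becomes 0
  Position 22 '(': depth becomes 1
  Position 23 ')': depth becomes 0
Maximum depth reached: 3

3


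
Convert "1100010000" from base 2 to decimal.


Input: "1100010000" in base 2
Positional expansion:
  Digit '1' (value 1) x 2^9 = 512
  Digit '1' (value 1) x 2^8 = 256
  Digit '0' (value 0) x 2^7 = 0
  Digit '0' (value 0) x 2^6 = 0
  Digit '0' (value 0) x 2^5 = 0
  Digit '1' (value 1) x 2^4 = 16
  Digit '0' (value 0) x 2^3 = 0
  Digit '0' (value 0) x 2^2 = 0
  Digit '0' (value 0) x 2^1 = 0
  Digit '0' (value 0) x 2^0 = 0
Sum = 784

784


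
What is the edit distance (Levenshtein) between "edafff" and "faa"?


Computing edit distance: "edafff" -> "faa"
DP table:
           f    a    a
      0    1    2    3
  e   1    1    2    3
  d   2    2    2    3
  a   3    3    2    2
  f   4    3    3    3
  f   5    4    4    4
  f   6    5    5    5
Edit distance = dp[6][3] = 5

5


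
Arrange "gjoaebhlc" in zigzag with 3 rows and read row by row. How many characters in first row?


Zigzag "gjoaebhlc" into 3 rows:
Placing characters:
  'g' => row 0
  'j' => row 1
  'o' => row 2
  'a' => row 1
  'e' => row 0
  'b' => row 1
  'h' => row 2
  'l' => row 1
  'c' => row 0
Rows:
  Row 0: "gec"
  Row 1: "jabl"
  Row 2: "oh"
First row length: 3

3


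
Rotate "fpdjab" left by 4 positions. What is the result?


Input: "fpdjab", rotate left by 4
First 4 characters: "fpdj"
Remaining characters: "ab"
Concatenate remaining + first: "ab" + "fpdj" = "abfpdj"

abfpdj


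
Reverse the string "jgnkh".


Input: jgnkh
Reading characters right to left:
  Position 4: 'h'
  Position 3: 'k'
  Position 2: 'n'
  Position 1: 'g'
  Position 0: 'j'
Reversed: hkngj

hkngj


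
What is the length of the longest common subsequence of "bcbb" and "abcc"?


LCS of "bcbb" and "abcc"
DP table:
           a    b    c    c
      0    0    0    0    0
  b   0    0    1    1    1
  c   0    0    1    2    2
  b   0    0    1    2    2
  b   0    0    1    2    2
LCS length = dp[4][4] = 2

2


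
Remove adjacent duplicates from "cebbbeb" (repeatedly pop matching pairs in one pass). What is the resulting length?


Input: cebbbeb
Stack-based adjacent duplicate removal:
  Read 'c': push. Stack: c
  Read 'e': push. Stack: ce
  Read 'b': push. Stack: ceb
  Read 'b': matches stack top 'b' => pop. Stack: ce
  Read 'b': push. Stack: ceb
  Read 'e': push. Stack: cebe
  Read 'b': push. Stack: cebeb
Final stack: "cebeb" (length 5)

5


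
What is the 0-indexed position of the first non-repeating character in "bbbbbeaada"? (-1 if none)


Input: bbbbbeaada
Character frequencies:
  'a': 3
  'b': 5
  'd': 1
  'e': 1
Scanning left to right for freq == 1:
  Position 0 ('b'): freq=5, skip
  Position 1 ('b'): freq=5, skip
  Position 2 ('b'): freq=5, skip
  Position 3 ('b'): freq=5, skip
  Position 4 ('b'): freq=5, skip
  Position 5 ('e'): unique! => answer = 5

5


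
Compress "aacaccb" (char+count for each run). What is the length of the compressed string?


Input: aacaccb
Runs:
  'a' x 2 => "a2"
  'c' x 1 => "c1"
  'a' x 1 => "a1"
  'c' x 2 => "c2"
  'b' x 1 => "b1"
Compressed: "a2c1a1c2b1"
Compressed length: 10

10


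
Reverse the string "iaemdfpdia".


Input: iaemdfpdia
Reading characters right to left:
  Position 9: 'a'
  Position 8: 'i'
  Position 7: 'd'
  Position 6: 'p'
  Position 5: 'f'
  Position 4: 'd'
  Position 3: 'm'
  Position 2: 'e'
  Position 1: 'a'
  Position 0: 'i'
Reversed: aidpfdmeai

aidpfdmeai


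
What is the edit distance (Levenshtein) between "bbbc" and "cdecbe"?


Computing edit distance: "bbbc" -> "cdecbe"
DP table:
           c    d    e    c    b    e
      0    1    2    3    4    5    6
  b   1    1    2    3    4    4    5
  b   2    2    2    3    4    4    5
  b   3    3    3    3    4    4    5
  c   4    3    4    4    3    4    5
Edit distance = dp[4][6] = 5

5


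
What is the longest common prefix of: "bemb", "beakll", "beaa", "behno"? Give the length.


Words: bemb, beakll, beaa, behno
  Position 0: all 'b' => match
  Position 1: all 'e' => match
  Position 2: ('m', 'a', 'a', 'h') => mismatch, stop
LCP = "be" (length 2)

2


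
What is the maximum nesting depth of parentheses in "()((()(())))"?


Input: "()((()(())))"
Tracking depth:
  Position 0 '(': depth becomes 1
  Position 1 ')': depth becomes 0
  Position 2 '(': depth becomes 1
  Position 3 '(': depth becomes 2
  Position 4 '(': depth becomes 3
  Position 5 ')': depth becomes 2
  Position 6 '(': depth becomes 3
  Position 7 '(': depth becomes 4
  Position 8 ')': depth becomes 3
  Position 9 ')': depth becomes 2
  Position 10 ')': depth becomes 1
  Position 11 ')': depth becomes 0
Maximum depth reached: 4

4


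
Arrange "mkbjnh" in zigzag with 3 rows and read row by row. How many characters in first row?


Zigzag "mkbjnh" into 3 rows:
Placing characters:
  'm' => row 0
  'k' => row 1
  'b' => row 2
  'j' => row 1
  'n' => row 0
  'h' => row 1
Rows:
  Row 0: "mn"
  Row 1: "kjh"
  Row 2: "b"
First row length: 2

2


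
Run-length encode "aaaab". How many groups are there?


Input: aaaab
Scanning for consecutive runs:
  Group 1: 'a' x 4 (positions 0-3)
  Group 2: 'b' x 1 (positions 4-4)
Total groups: 2

2


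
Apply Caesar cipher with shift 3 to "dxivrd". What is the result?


Caesar cipher: shift "dxivrd" by 3
  'd' (pos 3) + 3 = pos 6 = 'g'
  'x' (pos 23) + 3 = pos 0 = 'a'
  'i' (pos 8) + 3 = pos 11 = 'l'
  'v' (pos 21) + 3 = pos 24 = 'y'
  'r' (pos 17) + 3 = pos 20 = 'u'
  'd' (pos 3) + 3 = pos 6 = 'g'
Result: galyug

galyug


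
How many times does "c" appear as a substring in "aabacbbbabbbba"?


Searching for "c" in "aabacbbbabbbba"
Scanning each position:
  Position 0: "a" => no
  Position 1: "a" => no
  Position 2: "b" => no
  Position 3: "a" => no
  Position 4: "c" => MATCH
  Position 5: "b" => no
  Position 6: "b" => no
  Position 7: "b" => no
  Position 8: "a" => no
  Position 9: "b" => no
  Position 10: "b" => no
  Position 11: "b" => no
  Position 12: "b" => no
  Position 13: "a" => no
Total occurrences: 1

1


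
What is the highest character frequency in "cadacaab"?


Input: cadacaab
Character counts:
  'a': 4
  'b': 1
  'c': 2
  'd': 1
Maximum frequency: 4

4


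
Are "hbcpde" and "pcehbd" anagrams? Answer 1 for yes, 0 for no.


Strings: "hbcpde", "pcehbd"
Sorted first:  bcdehp
Sorted second: bcdehp
Sorted forms match => anagrams

1


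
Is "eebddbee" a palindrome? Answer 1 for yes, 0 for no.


Input: eebddbee
Reversed: eebddbee
  Compare pos 0 ('e') with pos 7 ('e'): match
  Compare pos 1 ('e') with pos 6 ('e'): match
  Compare pos 2 ('b') with pos 5 ('b'): match
  Compare pos 3 ('d') with pos 4 ('d'): match
Result: palindrome

1


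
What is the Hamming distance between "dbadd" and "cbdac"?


Comparing "dbadd" and "cbdac" position by position:
  Position 0: 'd' vs 'c' => differ
  Position 1: 'b' vs 'b' => same
  Position 2: 'a' vs 'd' => differ
  Position 3: 'd' vs 'a' => differ
  Position 4: 'd' vs 'c' => differ
Total differences (Hamming distance): 4

4


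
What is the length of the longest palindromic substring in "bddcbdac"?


Input: "bddcbdac"
Checking substrings for palindromes:
  [1:3] "dd" (len 2) => palindrome
Longest palindromic substring: "dd" with length 2

2


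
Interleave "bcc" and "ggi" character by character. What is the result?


Interleaving "bcc" and "ggi":
  Position 0: 'b' from first, 'g' from second => "bg"
  Position 1: 'c' from first, 'g' from second => "cg"
  Position 2: 'c' from first, 'i' from second => "ci"
Result: bgcgci

bgcgci


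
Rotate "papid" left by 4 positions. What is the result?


Input: "papid", rotate left by 4
First 4 characters: "papi"
Remaining characters: "d"
Concatenate remaining + first: "d" + "papi" = "dpapi"

dpapi


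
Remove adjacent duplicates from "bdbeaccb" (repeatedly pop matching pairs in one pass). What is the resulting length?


Input: bdbeaccb
Stack-based adjacent duplicate removal:
  Read 'b': push. Stack: b
  Read 'd': push. Stack: bd
  Read 'b': push. Stack: bdb
  Read 'e': push. Stack: bdbe
  Read 'a': push. Stack: bdbea
  Read 'c': push. Stack: bdbeac
  Read 'c': matches stack top 'c' => pop. Stack: bdbea
  Read 'b': push. Stack: bdbeab
Final stack: "bdbeab" (length 6)

6


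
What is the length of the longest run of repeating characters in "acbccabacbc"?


Input: "acbccabacbc"
Scanning for longest run:
  Position 1 ('c'): new char, reset run to 1
  Position 2 ('b'): new char, reset run to 1
  Position 3 ('c'): new char, reset run to 1
  Position 4 ('c'): continues run of 'c', length=2
  Position 5 ('a'): new char, reset run to 1
  Position 6 ('b'): new char, reset run to 1
  Position 7 ('a'): new char, reset run to 1
  Position 8 ('c'): new char, reset run to 1
  Position 9 ('b'): new char, reset run to 1
  Position 10 ('c'): new char, reset run to 1
Longest run: 'c' with length 2

2


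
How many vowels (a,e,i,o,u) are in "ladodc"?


Input: ladodc
Checking each character:
  'l' at position 0: consonant
  'a' at position 1: vowel (running total: 1)
  'd' at position 2: consonant
  'o' at position 3: vowel (running total: 2)
  'd' at position 4: consonant
  'c' at position 5: consonant
Total vowels: 2

2


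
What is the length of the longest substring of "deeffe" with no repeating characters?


Input: "deeffe"
Sliding window (track last position of each char):
  Position 0 ('d'): window [0,0] length 1 -- new best
  Position 1 ('e'): window [0,1] length 2 -- new best
  Position 2 ('e'): repeat (last at 1), move window start to 2
  Position 2 ('e'): window [2,2] length 1
  Position 3 ('f'): window [2,3] length 2
  Position 4 ('f'): repeat (last at 3), move window start to 4
  Position 4 ('f'): window [4,4] length 1
  Position 5 ('e'): window [4,5] length 2
Longest substring with no repeats: "de" with length 2

2


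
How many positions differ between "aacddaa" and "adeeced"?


Comparing "aacddaa" and "adeeced" position by position:
  Position 0: 'a' vs 'a' => same
  Position 1: 'a' vs 'd' => DIFFER
  Position 2: 'c' vs 'e' => DIFFER
  Position 3: 'd' vs 'e' => DIFFER
  Position 4: 'd' vs 'c' => DIFFER
  Position 5: 'a' vs 'e' => DIFFER
  Position 6: 'a' vs 'd' => DIFFER
Positions that differ: 6

6


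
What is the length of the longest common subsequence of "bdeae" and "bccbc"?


LCS of "bdeae" and "bccbc"
DP table:
           b    c    c    b    c
      0    0    0    0    0    0
  b   0    1    1    1    1    1
  d   0    1    1    1    1    1
  e   0    1    1    1    1    1
  a   0    1    1    1    1    1
  e   0    1    1    1    1    1
LCS length = dp[5][5] = 1

1


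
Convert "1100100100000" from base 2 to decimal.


Input: "1100100100000" in base 2
Positional expansion:
  Digit '1' (value 1) x 2^12 = 4096
  Digit '1' (value 1) x 2^11 = 2048
  Digit '0' (value 0) x 2^10 = 0
  Digit '0' (value 0) x 2^9 = 0
  Digit '1' (value 1) x 2^8 = 256
  Digit '0' (value 0) x 2^7 = 0
  Digit '0' (value 0) x 2^6 = 0
  Digit '1' (value 1) x 2^5 = 32
  Digit '0' (value 0) x 2^4 = 0
  Digit '0' (value 0) x 2^3 = 0
  Digit '0' (value 0) x 2^2 = 0
  Digit '0' (value 0) x 2^1 = 0
  Digit '0' (value 0) x 2^0 = 0
Sum = 6432

6432


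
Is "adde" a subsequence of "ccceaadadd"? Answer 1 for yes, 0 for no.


Check if "adde" is a subsequence of "ccceaadadd"
Greedy scan:
  Position 0 ('c'): no match needed
  Position 1 ('c'): no match needed
  Position 2 ('c'): no match needed
  Position 3 ('e'): no match needed
  Position 4 ('a'): matches sub[0] = 'a'
  Position 5 ('a'): no match needed
  Position 6 ('d'): matches sub[1] = 'd'
  Position 7 ('a'): no match needed
  Position 8 ('d'): matches sub[2] = 'd'
  Position 9 ('d'): no match needed
Only matched 3/4 characters => not a subsequence

0


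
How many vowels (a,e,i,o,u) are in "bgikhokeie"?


Input: bgikhokeie
Checking each character:
  'b' at position 0: consonant
  'g' at position 1: consonant
  'i' at position 2: vowel (running total: 1)
  'k' at position 3: consonant
  'h' at position 4: consonant
  'o' at position 5: vowel (running total: 2)
  'k' at position 6: consonant
  'e' at position 7: vowel (running total: 3)
  'i' at position 8: vowel (running total: 4)
  'e' at position 9: vowel (running total: 5)
Total vowels: 5

5


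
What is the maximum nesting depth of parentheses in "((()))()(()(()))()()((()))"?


Input: "((()))()(()(()))()()((()))"
Tracking depth:
  Position 0 '(': depth becomes 1
  Position 1 '(': depth becomes 2
  Position 2 '(': depth becomes 3
  Position 3 ')': depth becomes 2
  Position 4 ')': depth becomes 1
  Position 5 ')': depth becomes 0
  Position 6 '(': depth becomes 1
  Position 7 ')': depth becomes 0
  Position 8 '(': depth becomes 1
  Position 9 '(': depth becomes 2
  Position 10 ')': depth becomes 1
  Position 11 '(': depth becomes 2
  Position 12 '(': depth becomes 3
  Position 13 ')': depth becomes 2
  Position 14 ')': depth becomes 1
  Position 15 ')': depth becomes 0
  Position 16 '(': depth becomes 1
  Position 17 ')': depth becomes 0
  Position 18 '(': depth becomes 1
  Position 19 ')': depth becomes 0
  Position 20 '(': depth becomes 1
  Position 21 '(': depth becomes 2
  Position 22 '(': depth becomes 3
  Position 23 ')': depth becomes 2
  Position 24 ')': depth becomes 1
  Position 25 ')': depth becomes 0
Maximum depth reached: 3

3


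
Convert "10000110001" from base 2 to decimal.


Input: "10000110001" in base 2
Positional expansion:
  Digit '1' (value 1) x 2^10 = 1024
  Digit '0' (value 0) x 2^9 = 0
  Digit '0' (value 0) x 2^8 = 0
  Digit '0' (value 0) x 2^7 = 0
  Digit '0' (value 0) x 2^6 = 0
  Digit '1' (value 1) x 2^5 = 32
  Digit '1' (value 1) x 2^4 = 16
  Digit '0' (value 0) x 2^3 = 0
  Digit '0' (value 0) x 2^2 = 0
  Digit '0' (value 0) x 2^1 = 0
  Digit '1' (value 1) x 2^0 = 1
Sum = 1073

1073


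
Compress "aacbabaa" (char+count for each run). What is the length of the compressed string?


Input: aacbabaa
Runs:
  'a' x 2 => "a2"
  'c' x 1 => "c1"
  'b' x 1 => "b1"
  'a' x 1 => "a1"
  'b' x 1 => "b1"
  'a' x 2 => "a2"
Compressed: "a2c1b1a1b1a2"
Compressed length: 12

12


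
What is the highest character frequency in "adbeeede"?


Input: adbeeede
Character counts:
  'a': 1
  'b': 1
  'd': 2
  'e': 4
Maximum frequency: 4

4


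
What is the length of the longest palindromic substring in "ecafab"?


Input: "ecafab"
Checking substrings for palindromes:
  [2:5] "afa" (len 3) => palindrome
Longest palindromic substring: "afa" with length 3

3


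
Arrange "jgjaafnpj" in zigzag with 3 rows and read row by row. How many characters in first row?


Zigzag "jgjaafnpj" into 3 rows:
Placing characters:
  'j' => row 0
  'g' => row 1
  'j' => row 2
  'a' => row 1
  'a' => row 0
  'f' => row 1
  'n' => row 2
  'p' => row 1
  'j' => row 0
Rows:
  Row 0: "jaj"
  Row 1: "gafp"
  Row 2: "jn"
First row length: 3

3


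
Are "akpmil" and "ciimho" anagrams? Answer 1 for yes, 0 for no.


Strings: "akpmil", "ciimho"
Sorted first:  aiklmp
Sorted second: chiimo
Differ at position 0: 'a' vs 'c' => not anagrams

0


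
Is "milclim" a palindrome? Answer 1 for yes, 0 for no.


Input: milclim
Reversed: milclim
  Compare pos 0 ('m') with pos 6 ('m'): match
  Compare pos 1 ('i') with pos 5 ('i'): match
  Compare pos 2 ('l') with pos 4 ('l'): match
Result: palindrome

1


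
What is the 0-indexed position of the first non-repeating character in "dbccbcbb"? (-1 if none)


Input: dbccbcbb
Character frequencies:
  'b': 4
  'c': 3
  'd': 1
Scanning left to right for freq == 1:
  Position 0 ('d'): unique! => answer = 0

0


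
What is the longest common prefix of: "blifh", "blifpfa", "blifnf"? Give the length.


Words: blifh, blifpfa, blifnf
  Position 0: all 'b' => match
  Position 1: all 'l' => match
  Position 2: all 'i' => match
  Position 3: all 'f' => match
  Position 4: ('h', 'p', 'n') => mismatch, stop
LCP = "blif" (length 4)

4


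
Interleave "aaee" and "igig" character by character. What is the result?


Interleaving "aaee" and "igig":
  Position 0: 'a' from first, 'i' from second => "ai"
  Position 1: 'a' from first, 'g' from second => "ag"
  Position 2: 'e' from first, 'i' from second => "ei"
  Position 3: 'e' from first, 'g' from second => "eg"
Result: aiageieg

aiageieg


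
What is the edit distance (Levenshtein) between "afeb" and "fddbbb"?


Computing edit distance: "afeb" -> "fddbbb"
DP table:
           f    d    d    b    b    b
      0    1    2    3    4    5    6
  a   1    1    2    3    4    5    6
  f   2    1    2    3    4    5    6
  e   3    2    2    3    4    5    6
  b   4    3    3    3    3    4    5
Edit distance = dp[4][6] = 5

5


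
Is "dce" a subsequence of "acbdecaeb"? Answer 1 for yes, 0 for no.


Check if "dce" is a subsequence of "acbdecaeb"
Greedy scan:
  Position 0 ('a'): no match needed
  Position 1 ('c'): no match needed
  Position 2 ('b'): no match needed
  Position 3 ('d'): matches sub[0] = 'd'
  Position 4 ('e'): no match needed
  Position 5 ('c'): matches sub[1] = 'c'
  Position 6 ('a'): no match needed
  Position 7 ('e'): matches sub[2] = 'e'
  Position 8 ('b'): no match needed
All 3 characters matched => is a subsequence

1


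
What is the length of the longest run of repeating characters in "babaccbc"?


Input: "babaccbc"
Scanning for longest run:
  Position 1 ('a'): new char, reset run to 1
  Position 2 ('b'): new char, reset run to 1
  Position 3 ('a'): new char, reset run to 1
  Position 4 ('c'): new char, reset run to 1
  Position 5 ('c'): continues run of 'c', length=2
  Position 6 ('b'): new char, reset run to 1
  Position 7 ('c'): new char, reset run to 1
Longest run: 'c' with length 2

2


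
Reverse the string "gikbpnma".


Input: gikbpnma
Reading characters right to left:
  Position 7: 'a'
  Position 6: 'm'
  Position 5: 'n'
  Position 4: 'p'
  Position 3: 'b'
  Position 2: 'k'
  Position 1: 'i'
  Position 0: 'g'
Reversed: amnpbkig

amnpbkig


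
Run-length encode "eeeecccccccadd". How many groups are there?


Input: eeeecccccccadd
Scanning for consecutive runs:
  Group 1: 'e' x 4 (positions 0-3)
  Group 2: 'c' x 7 (positions 4-10)
  Group 3: 'a' x 1 (positions 11-11)
  Group 4: 'd' x 2 (positions 12-13)
Total groups: 4

4


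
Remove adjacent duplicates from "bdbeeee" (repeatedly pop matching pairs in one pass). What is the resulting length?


Input: bdbeeee
Stack-based adjacent duplicate removal:
  Read 'b': push. Stack: b
  Read 'd': push. Stack: bd
  Read 'b': push. Stack: bdb
  Read 'e': push. Stack: bdbe
  Read 'e': matches stack top 'e' => pop. Stack: bdb
  Read 'e': push. Stack: bdbe
  Read 'e': matches stack top 'e' => pop. Stack: bdb
Final stack: "bdb" (length 3)

3


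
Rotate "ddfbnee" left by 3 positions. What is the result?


Input: "ddfbnee", rotate left by 3
First 3 characters: "ddf"
Remaining characters: "bnee"
Concatenate remaining + first: "bnee" + "ddf" = "bneeddf"

bneeddf


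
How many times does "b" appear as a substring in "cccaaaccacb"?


Searching for "b" in "cccaaaccacb"
Scanning each position:
  Position 0: "c" => no
  Position 1: "c" => no
  Position 2: "c" => no
  Position 3: "a" => no
  Position 4: "a" => no
  Position 5: "a" => no
  Position 6: "c" => no
  Position 7: "c" => no
  Position 8: "a" => no
  Position 9: "c" => no
  Position 10: "b" => MATCH
Total occurrences: 1

1


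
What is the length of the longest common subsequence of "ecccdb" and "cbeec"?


LCS of "ecccdb" and "cbeec"
DP table:
           c    b    e    e    c
      0    0    0    0    0    0
  e   0    0    0    1    1    1
  c   0    1    1    1    1    2
  c   0    1    1    1    1    2
  c   0    1    1    1    1    2
  d   0    1    1    1    1    2
  b   0    1    2    2    2    2
LCS length = dp[6][5] = 2

2


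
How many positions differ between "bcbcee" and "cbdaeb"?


Comparing "bcbcee" and "cbdaeb" position by position:
  Position 0: 'b' vs 'c' => DIFFER
  Position 1: 'c' vs 'b' => DIFFER
  Position 2: 'b' vs 'd' => DIFFER
  Position 3: 'c' vs 'a' => DIFFER
  Position 4: 'e' vs 'e' => same
  Position 5: 'e' vs 'b' => DIFFER
Positions that differ: 5

5


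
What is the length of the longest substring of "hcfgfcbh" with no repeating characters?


Input: "hcfgfcbh"
Sliding window (track last position of each char):
  Position 0 ('h'): window [0,0] length 1 -- new best
  Position 1 ('c'): window [0,1] length 2 -- new best
  Position 2 ('f'): window [0,2] length 3 -- new best
  Position 3 ('g'): window [0,3] length 4 -- new best
  Position 4 ('f'): repeat (last at 2), move window start to 3
  Position 4 ('f'): window [3,4] length 2
  Position 5 ('c'): window [3,5] length 3
  Position 6 ('b'): window [3,6] length 4
  Position 7 ('h'): window [3,7] length 5 -- new best
Longest substring with no repeats: "gfcbh" with length 5

5


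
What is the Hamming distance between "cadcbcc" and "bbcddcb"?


Comparing "cadcbcc" and "bbcddcb" position by position:
  Position 0: 'c' vs 'b' => differ
  Position 1: 'a' vs 'b' => differ
  Position 2: 'd' vs 'c' => differ
  Position 3: 'c' vs 'd' => differ
  Position 4: 'b' vs 'd' => differ
  Position 5: 'c' vs 'c' => same
  Position 6: 'c' vs 'b' => differ
Total differences (Hamming distance): 6

6


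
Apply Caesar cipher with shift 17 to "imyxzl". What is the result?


Caesar cipher: shift "imyxzl" by 17
  'i' (pos 8) + 17 = pos 25 = 'z'
  'm' (pos 12) + 17 = pos 3 = 'd'
  'y' (pos 24) + 17 = pos 15 = 'p'
  'x' (pos 23) + 17 = pos 14 = 'o'
  'z' (pos 25) + 17 = pos 16 = 'q'
  'l' (pos 11) + 17 = pos 2 = 'c'
Result: zdpoqc

zdpoqc


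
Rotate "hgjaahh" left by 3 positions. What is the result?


Input: "hgjaahh", rotate left by 3
First 3 characters: "hgj"
Remaining characters: "aahh"
Concatenate remaining + first: "aahh" + "hgj" = "aahhhgj"

aahhhgj


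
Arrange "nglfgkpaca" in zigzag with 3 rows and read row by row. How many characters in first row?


Zigzag "nglfgkpaca" into 3 rows:
Placing characters:
  'n' => row 0
  'g' => row 1
  'l' => row 2
  'f' => row 1
  'g' => row 0
  'k' => row 1
  'p' => row 2
  'a' => row 1
  'c' => row 0
  'a' => row 1
Rows:
  Row 0: "ngc"
  Row 1: "gfkaa"
  Row 2: "lp"
First row length: 3

3


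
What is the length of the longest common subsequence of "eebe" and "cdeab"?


LCS of "eebe" and "cdeab"
DP table:
           c    d    e    a    b
      0    0    0    0    0    0
  e   0    0    0    1    1    1
  e   0    0    0    1    1    1
  b   0    0    0    1    1    2
  e   0    0    0    1    1    2
LCS length = dp[4][5] = 2

2


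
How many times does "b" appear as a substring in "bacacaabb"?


Searching for "b" in "bacacaabb"
Scanning each position:
  Position 0: "b" => MATCH
  Position 1: "a" => no
  Position 2: "c" => no
  Position 3: "a" => no
  Position 4: "c" => no
  Position 5: "a" => no
  Position 6: "a" => no
  Position 7: "b" => MATCH
  Position 8: "b" => MATCH
Total occurrences: 3

3


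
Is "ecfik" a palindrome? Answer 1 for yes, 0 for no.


Input: ecfik
Reversed: kifce
  Compare pos 0 ('e') with pos 4 ('k'): MISMATCH
  Compare pos 1 ('c') with pos 3 ('i'): MISMATCH
Result: not a palindrome

0


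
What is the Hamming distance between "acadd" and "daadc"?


Comparing "acadd" and "daadc" position by position:
  Position 0: 'a' vs 'd' => differ
  Position 1: 'c' vs 'a' => differ
  Position 2: 'a' vs 'a' => same
  Position 3: 'd' vs 'd' => same
  Position 4: 'd' vs 'c' => differ
Total differences (Hamming distance): 3

3


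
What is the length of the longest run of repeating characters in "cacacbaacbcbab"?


Input: "cacacbaacbcbab"
Scanning for longest run:
  Position 1 ('a'): new char, reset run to 1
  Position 2 ('c'): new char, reset run to 1
  Position 3 ('a'): new char, reset run to 1
  Position 4 ('c'): new char, reset run to 1
  Position 5 ('b'): new char, reset run to 1
  Position 6 ('a'): new char, reset run to 1
  Position 7 ('a'): continues run of 'a', length=2
  Position 8 ('c'): new char, reset run to 1
  Position 9 ('b'): new char, reset run to 1
  Position 10 ('c'): new char, reset run to 1
  Position 11 ('b'): new char, reset run to 1
  Position 12 ('a'): new char, reset run to 1
  Position 13 ('b'): new char, reset run to 1
Longest run: 'a' with length 2

2


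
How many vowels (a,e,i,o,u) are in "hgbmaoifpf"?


Input: hgbmaoifpf
Checking each character:
  'h' at position 0: consonant
  'g' at position 1: consonant
  'b' at position 2: consonant
  'm' at position 3: consonant
  'a' at position 4: vowel (running total: 1)
  'o' at position 5: vowel (running total: 2)
  'i' at position 6: vowel (running total: 3)
  'f' at position 7: consonant
  'p' at position 8: consonant
  'f' at position 9: consonant
Total vowels: 3

3


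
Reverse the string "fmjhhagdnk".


Input: fmjhhagdnk
Reading characters right to left:
  Position 9: 'k'
  Position 8: 'n'
  Position 7: 'd'
  Position 6: 'g'
  Position 5: 'a'
  Position 4: 'h'
  Position 3: 'h'
  Position 2: 'j'
  Position 1: 'm'
  Position 0: 'f'
Reversed: kndgahhjmf

kndgahhjmf


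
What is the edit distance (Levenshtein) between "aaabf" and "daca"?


Computing edit distance: "aaabf" -> "daca"
DP table:
           d    a    c    a
      0    1    2    3    4
  a   1    1    1    2    3
  a   2    2    1    2    2
  a   3    3    2    2    2
  b   4    4    3    3    3
  f   5    5    4    4    4
Edit distance = dp[5][4] = 4

4


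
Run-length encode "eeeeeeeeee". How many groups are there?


Input: eeeeeeeeee
Scanning for consecutive runs:
  Group 1: 'e' x 10 (positions 0-9)
Total groups: 1

1


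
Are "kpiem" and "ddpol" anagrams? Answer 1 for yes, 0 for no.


Strings: "kpiem", "ddpol"
Sorted first:  eikmp
Sorted second: ddlop
Differ at position 0: 'e' vs 'd' => not anagrams

0


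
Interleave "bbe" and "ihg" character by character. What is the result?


Interleaving "bbe" and "ihg":
  Position 0: 'b' from first, 'i' from second => "bi"
  Position 1: 'b' from first, 'h' from second => "bh"
  Position 2: 'e' from first, 'g' from second => "eg"
Result: bibheg

bibheg
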